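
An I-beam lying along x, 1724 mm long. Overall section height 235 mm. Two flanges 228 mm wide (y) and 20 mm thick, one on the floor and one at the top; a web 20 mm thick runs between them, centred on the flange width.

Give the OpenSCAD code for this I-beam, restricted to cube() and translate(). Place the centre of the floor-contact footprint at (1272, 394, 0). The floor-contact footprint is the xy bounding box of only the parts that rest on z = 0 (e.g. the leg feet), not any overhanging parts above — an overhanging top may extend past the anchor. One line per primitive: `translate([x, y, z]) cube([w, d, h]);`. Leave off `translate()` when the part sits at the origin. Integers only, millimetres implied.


translate([410, 280, 0]) cube([1724, 228, 20]);
translate([410, 384, 20]) cube([1724, 20, 195]);
translate([410, 280, 215]) cube([1724, 228, 20]);


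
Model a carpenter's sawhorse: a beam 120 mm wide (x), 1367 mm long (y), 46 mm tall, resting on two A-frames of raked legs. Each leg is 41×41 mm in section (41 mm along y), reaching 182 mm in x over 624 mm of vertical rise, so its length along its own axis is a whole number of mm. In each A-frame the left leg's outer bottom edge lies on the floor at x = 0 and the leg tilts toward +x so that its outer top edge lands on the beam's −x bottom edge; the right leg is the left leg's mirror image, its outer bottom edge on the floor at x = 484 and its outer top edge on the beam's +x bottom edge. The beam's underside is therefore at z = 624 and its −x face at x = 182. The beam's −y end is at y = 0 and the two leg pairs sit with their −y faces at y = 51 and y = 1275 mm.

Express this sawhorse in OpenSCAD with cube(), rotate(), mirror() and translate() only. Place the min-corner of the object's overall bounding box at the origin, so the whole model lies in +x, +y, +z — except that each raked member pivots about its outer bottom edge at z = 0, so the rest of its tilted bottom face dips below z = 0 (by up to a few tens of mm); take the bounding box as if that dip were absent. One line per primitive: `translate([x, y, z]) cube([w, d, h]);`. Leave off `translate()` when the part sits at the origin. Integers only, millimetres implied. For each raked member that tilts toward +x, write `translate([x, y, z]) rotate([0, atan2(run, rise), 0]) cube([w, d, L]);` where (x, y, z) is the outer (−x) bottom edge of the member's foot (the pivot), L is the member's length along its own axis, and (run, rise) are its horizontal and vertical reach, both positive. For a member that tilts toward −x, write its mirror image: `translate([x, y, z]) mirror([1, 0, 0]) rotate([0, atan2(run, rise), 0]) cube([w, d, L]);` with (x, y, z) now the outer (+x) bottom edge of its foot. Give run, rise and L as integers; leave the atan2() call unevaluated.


translate([182, 0, 624]) cube([120, 1367, 46]);
translate([0, 51, 0]) rotate([0, atan2(182, 624), 0]) cube([41, 41, 650]);
translate([484, 51, 0]) mirror([1, 0, 0]) rotate([0, atan2(182, 624), 0]) cube([41, 41, 650]);
translate([0, 1275, 0]) rotate([0, atan2(182, 624), 0]) cube([41, 41, 650]);
translate([484, 1275, 0]) mirror([1, 0, 0]) rotate([0, atan2(182, 624), 0]) cube([41, 41, 650]);


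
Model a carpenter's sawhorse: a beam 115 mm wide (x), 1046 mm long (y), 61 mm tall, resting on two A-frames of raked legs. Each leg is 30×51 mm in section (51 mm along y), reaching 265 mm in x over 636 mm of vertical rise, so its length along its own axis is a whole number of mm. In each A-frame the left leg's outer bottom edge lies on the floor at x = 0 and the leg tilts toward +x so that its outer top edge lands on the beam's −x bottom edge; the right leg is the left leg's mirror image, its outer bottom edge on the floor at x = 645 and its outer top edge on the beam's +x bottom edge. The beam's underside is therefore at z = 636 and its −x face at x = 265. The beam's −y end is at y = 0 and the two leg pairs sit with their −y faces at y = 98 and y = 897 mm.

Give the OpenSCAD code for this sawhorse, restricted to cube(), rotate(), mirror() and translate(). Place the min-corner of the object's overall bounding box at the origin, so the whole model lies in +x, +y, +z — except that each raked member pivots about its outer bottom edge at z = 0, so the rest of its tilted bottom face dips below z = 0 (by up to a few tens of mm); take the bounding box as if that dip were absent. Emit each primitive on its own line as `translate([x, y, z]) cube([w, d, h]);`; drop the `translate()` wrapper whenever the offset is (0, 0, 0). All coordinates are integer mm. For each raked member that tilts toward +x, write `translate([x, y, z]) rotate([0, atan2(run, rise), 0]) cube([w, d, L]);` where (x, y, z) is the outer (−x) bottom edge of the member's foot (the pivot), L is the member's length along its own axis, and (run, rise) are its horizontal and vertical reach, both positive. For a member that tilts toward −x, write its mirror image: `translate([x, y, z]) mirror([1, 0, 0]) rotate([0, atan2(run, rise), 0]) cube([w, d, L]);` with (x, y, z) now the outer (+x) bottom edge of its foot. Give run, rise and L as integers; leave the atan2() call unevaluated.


translate([265, 0, 636]) cube([115, 1046, 61]);
translate([0, 98, 0]) rotate([0, atan2(265, 636), 0]) cube([30, 51, 689]);
translate([645, 98, 0]) mirror([1, 0, 0]) rotate([0, atan2(265, 636), 0]) cube([30, 51, 689]);
translate([0, 897, 0]) rotate([0, atan2(265, 636), 0]) cube([30, 51, 689]);
translate([645, 897, 0]) mirror([1, 0, 0]) rotate([0, atan2(265, 636), 0]) cube([30, 51, 689]);


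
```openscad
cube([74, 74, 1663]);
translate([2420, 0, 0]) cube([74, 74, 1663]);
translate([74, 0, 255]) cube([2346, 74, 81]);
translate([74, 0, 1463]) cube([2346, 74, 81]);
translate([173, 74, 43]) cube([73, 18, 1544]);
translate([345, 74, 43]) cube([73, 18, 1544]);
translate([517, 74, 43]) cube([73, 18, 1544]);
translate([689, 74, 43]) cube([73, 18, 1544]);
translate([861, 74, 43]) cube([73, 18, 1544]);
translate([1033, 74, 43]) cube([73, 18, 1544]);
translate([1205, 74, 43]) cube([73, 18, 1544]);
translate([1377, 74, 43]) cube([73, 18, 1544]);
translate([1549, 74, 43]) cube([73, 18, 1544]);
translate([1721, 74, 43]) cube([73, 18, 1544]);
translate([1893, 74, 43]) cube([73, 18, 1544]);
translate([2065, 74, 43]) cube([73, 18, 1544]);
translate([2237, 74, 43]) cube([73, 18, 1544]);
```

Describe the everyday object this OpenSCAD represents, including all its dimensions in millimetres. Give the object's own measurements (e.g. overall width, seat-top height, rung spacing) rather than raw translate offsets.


A fence section. Two 74×74 mm posts, 1663 mm tall, stand on the floor with a clear span of 2346 mm between their inner faces. Two horizontal rails of 74×81 mm section span the gap between the posts with their undersides at z = 255 mm and z = 1463 mm, flush with the posts' −y face. 13 pickets, each 73 mm wide, 18 mm thick and 1544 mm tall, are fixed to the +y face of the rails with their bottoms at z = 43 mm, spaced across the span with a 99 mm gap after the −x post and between neighbouring pickets, with 110 mm left before the +x post.


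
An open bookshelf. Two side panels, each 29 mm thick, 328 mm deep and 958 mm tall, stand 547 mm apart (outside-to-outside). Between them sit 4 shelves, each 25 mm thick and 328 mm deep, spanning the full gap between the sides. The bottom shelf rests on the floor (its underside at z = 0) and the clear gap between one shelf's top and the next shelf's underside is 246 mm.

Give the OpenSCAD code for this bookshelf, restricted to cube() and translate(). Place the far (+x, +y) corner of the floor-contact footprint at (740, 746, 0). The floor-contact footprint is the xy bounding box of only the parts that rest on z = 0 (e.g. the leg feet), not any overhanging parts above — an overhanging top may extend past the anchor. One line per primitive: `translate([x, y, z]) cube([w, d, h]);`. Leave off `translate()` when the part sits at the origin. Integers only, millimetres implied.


translate([193, 418, 0]) cube([29, 328, 958]);
translate([711, 418, 0]) cube([29, 328, 958]);
translate([222, 418, 0]) cube([489, 328, 25]);
translate([222, 418, 271]) cube([489, 328, 25]);
translate([222, 418, 542]) cube([489, 328, 25]);
translate([222, 418, 813]) cube([489, 328, 25]);


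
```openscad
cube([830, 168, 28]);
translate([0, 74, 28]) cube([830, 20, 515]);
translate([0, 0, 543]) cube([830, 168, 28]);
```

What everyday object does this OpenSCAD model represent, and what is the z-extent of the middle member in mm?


An I-beam. The web height is 515 mm.

Two wide flanges with a thin centred web — an I-beam. Overall 571 mm minus two 28 mm flanges gives a web of 571 − 2·28 = 515 mm.


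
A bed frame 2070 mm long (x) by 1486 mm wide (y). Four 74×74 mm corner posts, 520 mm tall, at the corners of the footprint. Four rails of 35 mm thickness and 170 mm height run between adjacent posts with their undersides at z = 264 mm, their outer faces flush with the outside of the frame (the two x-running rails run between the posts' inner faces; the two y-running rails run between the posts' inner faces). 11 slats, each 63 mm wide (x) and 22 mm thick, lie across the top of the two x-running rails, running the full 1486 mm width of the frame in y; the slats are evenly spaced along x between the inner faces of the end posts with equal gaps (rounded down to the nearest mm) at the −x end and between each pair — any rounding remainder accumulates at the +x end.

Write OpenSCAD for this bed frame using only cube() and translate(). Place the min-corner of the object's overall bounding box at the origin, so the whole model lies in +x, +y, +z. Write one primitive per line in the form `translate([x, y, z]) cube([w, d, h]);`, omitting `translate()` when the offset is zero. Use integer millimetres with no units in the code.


cube([74, 74, 520]);
translate([0, 1412, 0]) cube([74, 74, 520]);
translate([1996, 0, 0]) cube([74, 74, 520]);
translate([1996, 1412, 0]) cube([74, 74, 520]);
translate([74, 0, 264]) cube([1922, 35, 170]);
translate([74, 1451, 264]) cube([1922, 35, 170]);
translate([0, 74, 264]) cube([35, 1338, 170]);
translate([2035, 74, 264]) cube([35, 1338, 170]);
translate([176, 0, 434]) cube([63, 1486, 22]);
translate([341, 0, 434]) cube([63, 1486, 22]);
translate([506, 0, 434]) cube([63, 1486, 22]);
translate([671, 0, 434]) cube([63, 1486, 22]);
translate([836, 0, 434]) cube([63, 1486, 22]);
translate([1001, 0, 434]) cube([63, 1486, 22]);
translate([1166, 0, 434]) cube([63, 1486, 22]);
translate([1331, 0, 434]) cube([63, 1486, 22]);
translate([1496, 0, 434]) cube([63, 1486, 22]);
translate([1661, 0, 434]) cube([63, 1486, 22]);
translate([1826, 0, 434]) cube([63, 1486, 22]);


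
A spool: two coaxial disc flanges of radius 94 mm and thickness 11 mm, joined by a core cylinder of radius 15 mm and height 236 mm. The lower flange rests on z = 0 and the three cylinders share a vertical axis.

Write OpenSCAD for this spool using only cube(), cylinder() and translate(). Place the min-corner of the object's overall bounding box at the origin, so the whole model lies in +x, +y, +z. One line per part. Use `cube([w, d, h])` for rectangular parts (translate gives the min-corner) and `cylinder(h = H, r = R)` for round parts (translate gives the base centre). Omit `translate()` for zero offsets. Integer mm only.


translate([94, 94, 0]) cylinder(h = 11, r = 94);
translate([94, 94, 11]) cylinder(h = 236, r = 15);
translate([94, 94, 247]) cylinder(h = 11, r = 94);


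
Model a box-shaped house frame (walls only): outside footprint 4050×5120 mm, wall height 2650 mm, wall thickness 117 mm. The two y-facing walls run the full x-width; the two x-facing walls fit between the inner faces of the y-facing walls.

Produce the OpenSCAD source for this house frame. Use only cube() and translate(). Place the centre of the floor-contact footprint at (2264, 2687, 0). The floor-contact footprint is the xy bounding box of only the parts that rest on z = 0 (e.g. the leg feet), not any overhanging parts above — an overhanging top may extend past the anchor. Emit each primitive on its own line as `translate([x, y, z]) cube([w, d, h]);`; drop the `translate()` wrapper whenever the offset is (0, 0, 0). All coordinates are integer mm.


translate([239, 127, 0]) cube([4050, 117, 2650]);
translate([239, 5130, 0]) cube([4050, 117, 2650]);
translate([239, 244, 0]) cube([117, 4886, 2650]);
translate([4172, 244, 0]) cube([117, 4886, 2650]);


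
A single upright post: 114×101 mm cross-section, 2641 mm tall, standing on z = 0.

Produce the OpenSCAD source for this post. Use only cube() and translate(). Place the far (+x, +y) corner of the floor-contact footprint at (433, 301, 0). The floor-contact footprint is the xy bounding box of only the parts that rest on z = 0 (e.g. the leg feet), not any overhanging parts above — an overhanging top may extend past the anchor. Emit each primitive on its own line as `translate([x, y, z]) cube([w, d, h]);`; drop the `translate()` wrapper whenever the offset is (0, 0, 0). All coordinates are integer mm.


translate([319, 200, 0]) cube([114, 101, 2641]);


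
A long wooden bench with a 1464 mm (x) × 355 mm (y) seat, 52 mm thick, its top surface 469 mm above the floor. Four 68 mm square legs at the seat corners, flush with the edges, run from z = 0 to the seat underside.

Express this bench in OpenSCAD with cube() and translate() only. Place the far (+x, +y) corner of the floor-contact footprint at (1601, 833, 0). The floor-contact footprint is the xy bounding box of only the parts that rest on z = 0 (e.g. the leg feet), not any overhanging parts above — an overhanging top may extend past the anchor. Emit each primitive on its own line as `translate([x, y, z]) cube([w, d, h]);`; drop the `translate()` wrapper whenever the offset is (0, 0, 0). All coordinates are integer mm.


translate([137, 478, 417]) cube([1464, 355, 52]);
translate([137, 478, 0]) cube([68, 68, 417]);
translate([137, 765, 0]) cube([68, 68, 417]);
translate([1533, 478, 0]) cube([68, 68, 417]);
translate([1533, 765, 0]) cube([68, 68, 417]);


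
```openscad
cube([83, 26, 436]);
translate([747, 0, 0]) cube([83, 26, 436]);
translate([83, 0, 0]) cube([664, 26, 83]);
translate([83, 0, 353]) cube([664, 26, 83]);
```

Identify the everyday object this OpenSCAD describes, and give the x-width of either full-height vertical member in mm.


A picture frame. The border width is 83 mm.

Four thin pieces enclosing a rectangular opening — a picture frame. The two full-height stiles are 436 mm tall; the top rail sits at z = 353 and is 83 mm tall, so the border above the opening is 436 − 353 = 83 mm, matching the stile x-width.


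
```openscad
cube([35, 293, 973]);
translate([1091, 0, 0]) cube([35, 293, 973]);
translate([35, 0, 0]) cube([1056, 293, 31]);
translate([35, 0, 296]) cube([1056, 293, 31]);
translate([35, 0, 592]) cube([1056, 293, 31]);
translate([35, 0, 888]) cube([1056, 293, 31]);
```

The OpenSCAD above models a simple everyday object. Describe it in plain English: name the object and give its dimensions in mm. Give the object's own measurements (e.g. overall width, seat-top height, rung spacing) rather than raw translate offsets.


An open bookshelf. Two side panels, each 35 mm thick, 293 mm deep and 973 mm tall, stand 1126 mm apart (outside-to-outside). Between them sit 4 shelves, each 31 mm thick and 293 mm deep, spanning the full gap between the sides. The bottom shelf rests on the floor (its underside at z = 0) and the clear gap between one shelf's top and the next shelf's underside is 265 mm.


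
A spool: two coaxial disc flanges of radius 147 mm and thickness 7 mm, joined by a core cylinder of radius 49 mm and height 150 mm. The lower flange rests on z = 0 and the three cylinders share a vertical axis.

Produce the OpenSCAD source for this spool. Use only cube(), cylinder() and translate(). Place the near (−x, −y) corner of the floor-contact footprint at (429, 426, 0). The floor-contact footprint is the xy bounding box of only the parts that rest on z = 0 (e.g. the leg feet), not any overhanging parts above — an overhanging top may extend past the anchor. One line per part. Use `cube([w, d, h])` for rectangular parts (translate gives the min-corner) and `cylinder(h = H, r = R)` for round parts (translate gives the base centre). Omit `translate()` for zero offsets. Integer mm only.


translate([576, 573, 0]) cylinder(h = 7, r = 147);
translate([576, 573, 7]) cylinder(h = 150, r = 49);
translate([576, 573, 157]) cylinder(h = 7, r = 147);


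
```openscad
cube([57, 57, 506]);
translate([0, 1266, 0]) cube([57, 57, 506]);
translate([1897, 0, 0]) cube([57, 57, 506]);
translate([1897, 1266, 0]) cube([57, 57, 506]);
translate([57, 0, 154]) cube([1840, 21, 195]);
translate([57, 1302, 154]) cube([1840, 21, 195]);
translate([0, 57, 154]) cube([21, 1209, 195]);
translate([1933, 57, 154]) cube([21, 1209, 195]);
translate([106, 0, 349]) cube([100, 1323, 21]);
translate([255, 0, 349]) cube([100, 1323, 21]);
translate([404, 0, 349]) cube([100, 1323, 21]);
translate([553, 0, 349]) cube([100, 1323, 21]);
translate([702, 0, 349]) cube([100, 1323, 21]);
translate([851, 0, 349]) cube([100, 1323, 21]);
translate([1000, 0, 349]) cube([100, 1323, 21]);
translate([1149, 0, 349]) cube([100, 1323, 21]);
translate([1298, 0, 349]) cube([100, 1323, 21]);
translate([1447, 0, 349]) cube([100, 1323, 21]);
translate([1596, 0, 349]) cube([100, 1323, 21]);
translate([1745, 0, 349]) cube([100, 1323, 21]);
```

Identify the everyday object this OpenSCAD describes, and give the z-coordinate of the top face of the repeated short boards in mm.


A bed frame. The slat-top height is 370 mm.

Four posts, four rails, and a row of slats — a bed frame. Slats sit on the rails at z = 154 + 195 = 349; with slat thickness 21, the top is 370 mm.


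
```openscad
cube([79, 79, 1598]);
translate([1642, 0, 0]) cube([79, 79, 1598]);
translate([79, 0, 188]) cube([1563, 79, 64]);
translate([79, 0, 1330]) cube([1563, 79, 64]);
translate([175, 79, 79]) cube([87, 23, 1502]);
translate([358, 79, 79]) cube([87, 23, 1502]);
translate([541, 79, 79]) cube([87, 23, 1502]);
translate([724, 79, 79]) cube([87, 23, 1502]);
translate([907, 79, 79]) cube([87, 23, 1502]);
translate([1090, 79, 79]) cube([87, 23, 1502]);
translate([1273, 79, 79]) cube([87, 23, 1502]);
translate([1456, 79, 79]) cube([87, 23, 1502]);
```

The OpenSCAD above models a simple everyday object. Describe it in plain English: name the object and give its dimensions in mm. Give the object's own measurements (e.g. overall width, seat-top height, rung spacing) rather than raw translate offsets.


A fence section. Two 79×79 mm posts, 1598 mm tall, stand on the floor with a clear span of 1563 mm between their inner faces. Two horizontal rails of 79×64 mm section span the gap between the posts with their undersides at z = 188 mm and z = 1330 mm, flush with the posts' −y face. 8 pickets, each 87 mm wide, 23 mm thick and 1502 mm tall, are fixed to the +y face of the rails with their bottoms at z = 79 mm, spaced across the span with a 96 mm gap after the −x post and between neighbouring pickets, with 99 mm left before the +x post.


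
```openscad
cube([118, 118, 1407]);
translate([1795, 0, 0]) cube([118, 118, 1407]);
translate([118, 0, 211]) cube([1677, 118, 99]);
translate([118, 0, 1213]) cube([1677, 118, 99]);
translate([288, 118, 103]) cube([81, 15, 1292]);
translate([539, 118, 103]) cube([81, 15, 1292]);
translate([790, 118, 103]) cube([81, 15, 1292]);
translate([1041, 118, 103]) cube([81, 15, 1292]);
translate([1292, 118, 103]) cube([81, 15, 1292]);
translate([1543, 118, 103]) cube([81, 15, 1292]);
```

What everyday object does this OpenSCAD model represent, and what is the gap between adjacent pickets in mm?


A fence section. The picket gap is 170 mm.

Two posts, two rails, 6 pickets — a fence section. Span 1677 mm holds 6 pickets of 81 mm with 7 equal gaps: ⌊(1677 − 6·81) / 7⌋ = 170 mm.


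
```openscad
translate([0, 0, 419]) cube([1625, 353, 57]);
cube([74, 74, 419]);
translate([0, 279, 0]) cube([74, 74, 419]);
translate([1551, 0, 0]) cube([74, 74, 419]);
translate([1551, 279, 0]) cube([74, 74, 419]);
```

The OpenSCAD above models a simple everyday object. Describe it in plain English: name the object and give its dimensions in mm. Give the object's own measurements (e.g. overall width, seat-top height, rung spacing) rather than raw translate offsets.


A long wooden bench with a 1625 mm (x) × 353 mm (y) seat, 57 mm thick, its top surface 476 mm above the floor. Four 74 mm square legs at the seat corners, flush with the edges, run from z = 0 to the seat underside.


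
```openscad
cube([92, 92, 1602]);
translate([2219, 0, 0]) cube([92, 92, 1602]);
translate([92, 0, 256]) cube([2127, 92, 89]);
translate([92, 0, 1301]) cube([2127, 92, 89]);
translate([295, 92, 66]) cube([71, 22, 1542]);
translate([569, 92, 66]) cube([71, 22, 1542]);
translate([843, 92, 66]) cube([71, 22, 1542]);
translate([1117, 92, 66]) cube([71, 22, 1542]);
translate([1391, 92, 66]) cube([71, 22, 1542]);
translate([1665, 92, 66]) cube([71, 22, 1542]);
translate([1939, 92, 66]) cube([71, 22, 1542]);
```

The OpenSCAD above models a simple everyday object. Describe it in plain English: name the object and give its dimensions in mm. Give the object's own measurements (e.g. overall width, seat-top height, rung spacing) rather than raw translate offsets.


A fence section. Two 92×92 mm posts, 1602 mm tall, stand on the floor with a clear span of 2127 mm between their inner faces. Two horizontal rails of 92×89 mm section span the gap between the posts with their undersides at z = 256 mm and z = 1301 mm, flush with the posts' −y face. 7 pickets, each 71 mm wide, 22 mm thick and 1542 mm tall, are fixed to the +y face of the rails with their bottoms at z = 66 mm, spaced across the span with a 203 mm gap after the −x post and between neighbouring pickets, with 209 mm left before the +x post.


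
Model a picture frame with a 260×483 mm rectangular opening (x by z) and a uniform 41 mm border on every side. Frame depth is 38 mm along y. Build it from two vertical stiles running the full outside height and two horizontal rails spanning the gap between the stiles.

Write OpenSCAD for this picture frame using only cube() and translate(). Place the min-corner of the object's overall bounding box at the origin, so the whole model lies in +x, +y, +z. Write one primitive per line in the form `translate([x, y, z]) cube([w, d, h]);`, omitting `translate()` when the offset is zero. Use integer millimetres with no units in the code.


cube([41, 38, 565]);
translate([301, 0, 0]) cube([41, 38, 565]);
translate([41, 0, 0]) cube([260, 38, 41]);
translate([41, 0, 524]) cube([260, 38, 41]);


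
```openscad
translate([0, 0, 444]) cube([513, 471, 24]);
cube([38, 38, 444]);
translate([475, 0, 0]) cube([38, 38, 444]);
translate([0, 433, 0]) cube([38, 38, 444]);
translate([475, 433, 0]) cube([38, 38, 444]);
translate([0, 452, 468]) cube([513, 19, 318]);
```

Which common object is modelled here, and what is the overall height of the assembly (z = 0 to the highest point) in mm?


A chair. The overall height is 786 mm.

A slab on four corner posts with a tall panel at the back — a chair. The seat slab sits at z = 444 with thickness 24, and the 318 mm backrest starts at the seat top, so the overall height is 444 + 24 + 318 = 786 mm.


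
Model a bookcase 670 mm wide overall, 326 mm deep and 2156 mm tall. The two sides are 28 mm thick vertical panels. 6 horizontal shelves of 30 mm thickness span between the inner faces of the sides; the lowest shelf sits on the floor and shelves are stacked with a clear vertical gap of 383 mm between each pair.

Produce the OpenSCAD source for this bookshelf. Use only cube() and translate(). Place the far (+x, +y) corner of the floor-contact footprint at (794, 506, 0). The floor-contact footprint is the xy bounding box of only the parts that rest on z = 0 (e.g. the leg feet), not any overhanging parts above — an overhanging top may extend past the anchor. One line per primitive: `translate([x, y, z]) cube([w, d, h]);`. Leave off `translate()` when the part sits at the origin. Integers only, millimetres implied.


translate([124, 180, 0]) cube([28, 326, 2156]);
translate([766, 180, 0]) cube([28, 326, 2156]);
translate([152, 180, 0]) cube([614, 326, 30]);
translate([152, 180, 413]) cube([614, 326, 30]);
translate([152, 180, 826]) cube([614, 326, 30]);
translate([152, 180, 1239]) cube([614, 326, 30]);
translate([152, 180, 1652]) cube([614, 326, 30]);
translate([152, 180, 2065]) cube([614, 326, 30]);


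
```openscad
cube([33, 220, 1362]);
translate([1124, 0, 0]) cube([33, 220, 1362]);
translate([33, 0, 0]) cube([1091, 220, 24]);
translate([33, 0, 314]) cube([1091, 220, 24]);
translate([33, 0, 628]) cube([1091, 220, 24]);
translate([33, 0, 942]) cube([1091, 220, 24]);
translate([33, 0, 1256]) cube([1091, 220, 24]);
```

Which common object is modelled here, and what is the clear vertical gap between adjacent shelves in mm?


A bookshelf. The clear shelf gap is 290 mm.

Two tall side panels with 5 horizontal boards between them — a bookshelf. The first two shelf undersides are at z = 0 and z = 314; with shelf thickness 24, the clear gap is 314 − 0 − 24 = 290 mm.


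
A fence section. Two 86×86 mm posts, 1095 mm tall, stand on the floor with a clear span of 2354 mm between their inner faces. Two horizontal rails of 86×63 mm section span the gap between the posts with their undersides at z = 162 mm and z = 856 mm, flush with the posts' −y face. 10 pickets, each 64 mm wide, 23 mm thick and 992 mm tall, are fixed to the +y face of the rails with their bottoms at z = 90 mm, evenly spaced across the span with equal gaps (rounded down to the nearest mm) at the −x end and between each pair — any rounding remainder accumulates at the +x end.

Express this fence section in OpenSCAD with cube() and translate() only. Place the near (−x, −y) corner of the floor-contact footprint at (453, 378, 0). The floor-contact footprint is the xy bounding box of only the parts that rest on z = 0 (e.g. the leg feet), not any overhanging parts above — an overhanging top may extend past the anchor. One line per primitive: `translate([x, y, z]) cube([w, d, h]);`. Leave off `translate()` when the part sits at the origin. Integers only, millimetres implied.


translate([453, 378, 0]) cube([86, 86, 1095]);
translate([2893, 378, 0]) cube([86, 86, 1095]);
translate([539, 378, 162]) cube([2354, 86, 63]);
translate([539, 378, 856]) cube([2354, 86, 63]);
translate([694, 464, 90]) cube([64, 23, 992]);
translate([913, 464, 90]) cube([64, 23, 992]);
translate([1132, 464, 90]) cube([64, 23, 992]);
translate([1351, 464, 90]) cube([64, 23, 992]);
translate([1570, 464, 90]) cube([64, 23, 992]);
translate([1789, 464, 90]) cube([64, 23, 992]);
translate([2008, 464, 90]) cube([64, 23, 992]);
translate([2227, 464, 90]) cube([64, 23, 992]);
translate([2446, 464, 90]) cube([64, 23, 992]);
translate([2665, 464, 90]) cube([64, 23, 992]);


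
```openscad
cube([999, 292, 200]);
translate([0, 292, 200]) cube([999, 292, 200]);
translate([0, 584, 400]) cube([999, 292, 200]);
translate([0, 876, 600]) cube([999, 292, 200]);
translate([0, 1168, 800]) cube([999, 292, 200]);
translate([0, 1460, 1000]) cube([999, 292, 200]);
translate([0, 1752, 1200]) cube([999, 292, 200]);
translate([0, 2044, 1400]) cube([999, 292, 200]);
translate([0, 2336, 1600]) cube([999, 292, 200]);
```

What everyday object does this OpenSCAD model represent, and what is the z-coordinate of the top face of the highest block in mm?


A staircase. The total rise is 1800 mm.

9 identical blocks, each offset up and back from the previous — a staircase. Each step is 200 mm tall and there are 9 of them, so the total rise is 9 × 200 = 1800 mm.


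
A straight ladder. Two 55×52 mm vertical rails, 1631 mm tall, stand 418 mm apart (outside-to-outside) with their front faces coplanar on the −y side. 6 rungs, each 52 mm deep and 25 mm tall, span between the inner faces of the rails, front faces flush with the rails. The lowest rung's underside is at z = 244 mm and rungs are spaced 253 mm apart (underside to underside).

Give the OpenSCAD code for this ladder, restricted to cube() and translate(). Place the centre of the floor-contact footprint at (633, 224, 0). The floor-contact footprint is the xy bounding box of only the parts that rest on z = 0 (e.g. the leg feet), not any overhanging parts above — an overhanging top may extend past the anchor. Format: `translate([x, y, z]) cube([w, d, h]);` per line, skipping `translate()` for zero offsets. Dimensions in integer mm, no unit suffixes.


translate([424, 198, 0]) cube([55, 52, 1631]);
translate([787, 198, 0]) cube([55, 52, 1631]);
translate([479, 198, 244]) cube([308, 52, 25]);
translate([479, 198, 497]) cube([308, 52, 25]);
translate([479, 198, 750]) cube([308, 52, 25]);
translate([479, 198, 1003]) cube([308, 52, 25]);
translate([479, 198, 1256]) cube([308, 52, 25]);
translate([479, 198, 1509]) cube([308, 52, 25]);


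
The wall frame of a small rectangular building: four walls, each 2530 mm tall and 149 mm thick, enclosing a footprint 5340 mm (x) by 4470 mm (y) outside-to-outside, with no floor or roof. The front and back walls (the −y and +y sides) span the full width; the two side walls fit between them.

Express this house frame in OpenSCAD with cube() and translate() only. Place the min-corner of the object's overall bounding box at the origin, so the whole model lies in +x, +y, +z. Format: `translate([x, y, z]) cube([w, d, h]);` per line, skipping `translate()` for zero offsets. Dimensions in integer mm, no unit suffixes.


cube([5340, 149, 2530]);
translate([0, 4321, 0]) cube([5340, 149, 2530]);
translate([0, 149, 0]) cube([149, 4172, 2530]);
translate([5191, 149, 0]) cube([149, 4172, 2530]);


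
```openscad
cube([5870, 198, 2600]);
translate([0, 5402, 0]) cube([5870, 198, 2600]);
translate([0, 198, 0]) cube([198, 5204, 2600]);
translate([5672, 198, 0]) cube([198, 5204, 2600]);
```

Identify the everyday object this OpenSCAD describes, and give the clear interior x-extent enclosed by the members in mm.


A house (or room) frame. The interior width is 5474 mm.

Four 2600 mm walls enclosing a rectangle with no floor or roof — a room or house frame. Outside width is 5870 mm and wall thickness is 198 mm, so the interior width is 5870 − 2 × 198 = 5474 mm.


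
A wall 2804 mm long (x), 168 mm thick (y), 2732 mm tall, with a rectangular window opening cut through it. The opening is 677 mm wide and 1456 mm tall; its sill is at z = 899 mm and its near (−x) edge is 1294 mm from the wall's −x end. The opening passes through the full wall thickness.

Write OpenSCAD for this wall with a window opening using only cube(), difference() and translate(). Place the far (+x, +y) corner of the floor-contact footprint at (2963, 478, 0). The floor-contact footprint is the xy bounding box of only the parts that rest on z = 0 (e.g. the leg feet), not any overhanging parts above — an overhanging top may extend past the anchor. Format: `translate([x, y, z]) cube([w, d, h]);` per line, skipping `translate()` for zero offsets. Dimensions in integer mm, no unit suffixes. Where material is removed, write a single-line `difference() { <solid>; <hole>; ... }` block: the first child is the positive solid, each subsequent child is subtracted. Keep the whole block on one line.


difference() { translate([159, 310, 0]) cube([2804, 168, 2732]); translate([1453, 310, 899]) cube([677, 168, 1456]); }


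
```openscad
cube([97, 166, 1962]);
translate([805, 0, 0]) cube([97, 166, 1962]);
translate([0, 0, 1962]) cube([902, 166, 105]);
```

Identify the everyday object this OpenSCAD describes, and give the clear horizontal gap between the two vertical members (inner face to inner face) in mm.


A door frame. The clear opening width is 708 mm.

Two 1962 mm tall posts with a header on top — a door frame. The left jamb is 97 mm wide at x = 0; the right jamb starts at x = 805. The clear opening is 805 − 97 = 708 mm.


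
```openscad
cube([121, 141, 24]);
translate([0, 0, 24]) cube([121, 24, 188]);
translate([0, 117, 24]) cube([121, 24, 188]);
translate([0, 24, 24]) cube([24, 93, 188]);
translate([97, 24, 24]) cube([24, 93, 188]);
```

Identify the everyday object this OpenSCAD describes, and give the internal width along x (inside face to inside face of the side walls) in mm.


An open box. The internal width is 73 mm.

A 121×141 base slab with four walls standing on it — an open box. The base is 121 mm wide and the walls are 24 mm thick, so the internal width is 121 − 2 × 24 = 73 mm.


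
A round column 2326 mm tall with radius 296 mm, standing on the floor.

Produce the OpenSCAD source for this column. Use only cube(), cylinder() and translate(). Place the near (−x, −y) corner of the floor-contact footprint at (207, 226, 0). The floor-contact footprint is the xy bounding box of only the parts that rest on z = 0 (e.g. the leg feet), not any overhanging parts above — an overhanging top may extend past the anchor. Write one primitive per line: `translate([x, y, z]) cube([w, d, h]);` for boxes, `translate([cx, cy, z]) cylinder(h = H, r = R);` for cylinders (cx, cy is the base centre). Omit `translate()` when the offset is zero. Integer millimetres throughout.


translate([503, 522, 0]) cylinder(h = 2326, r = 296);


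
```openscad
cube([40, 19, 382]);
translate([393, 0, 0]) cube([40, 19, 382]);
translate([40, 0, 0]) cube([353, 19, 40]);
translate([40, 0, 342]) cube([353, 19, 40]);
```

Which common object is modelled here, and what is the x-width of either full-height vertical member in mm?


A picture frame. The border width is 40 mm.

Four thin pieces enclosing a rectangular opening — a picture frame. The two full-height stiles are 382 mm tall; the top rail sits at z = 342 and is 40 mm tall, so the border above the opening is 382 − 342 = 40 mm, matching the stile x-width.


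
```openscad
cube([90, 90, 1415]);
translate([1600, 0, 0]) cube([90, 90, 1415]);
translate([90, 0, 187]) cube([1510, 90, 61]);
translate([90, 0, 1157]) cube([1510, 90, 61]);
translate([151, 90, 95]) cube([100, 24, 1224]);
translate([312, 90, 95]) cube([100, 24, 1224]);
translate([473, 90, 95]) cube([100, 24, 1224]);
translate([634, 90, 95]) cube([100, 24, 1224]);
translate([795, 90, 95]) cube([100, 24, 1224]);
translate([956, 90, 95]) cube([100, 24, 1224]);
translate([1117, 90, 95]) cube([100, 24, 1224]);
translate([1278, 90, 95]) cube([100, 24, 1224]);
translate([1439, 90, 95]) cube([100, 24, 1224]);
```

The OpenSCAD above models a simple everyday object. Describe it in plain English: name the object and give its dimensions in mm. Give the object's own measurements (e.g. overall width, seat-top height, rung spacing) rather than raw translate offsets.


A fence section. Two 90×90 mm posts, 1415 mm tall, stand on the floor with a clear span of 1510 mm between their inner faces. Two horizontal rails of 90×61 mm section span the gap between the posts with their undersides at z = 187 mm and z = 1157 mm, flush with the posts' −y face. 9 pickets, each 100 mm wide, 24 mm thick and 1224 mm tall, are fixed to the +y face of the rails with their bottoms at z = 95 mm, spaced across the span with a 61 mm gap after the −x post and between neighbouring pickets and before the +x post.


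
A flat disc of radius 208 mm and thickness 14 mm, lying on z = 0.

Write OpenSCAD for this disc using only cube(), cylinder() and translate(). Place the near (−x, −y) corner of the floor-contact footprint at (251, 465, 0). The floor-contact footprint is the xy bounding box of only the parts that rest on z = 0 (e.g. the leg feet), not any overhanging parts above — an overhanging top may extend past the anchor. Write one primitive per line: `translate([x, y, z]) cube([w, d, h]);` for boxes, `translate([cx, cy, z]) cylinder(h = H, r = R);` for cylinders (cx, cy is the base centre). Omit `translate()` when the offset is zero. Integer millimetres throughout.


translate([459, 673, 0]) cylinder(h = 14, r = 208);


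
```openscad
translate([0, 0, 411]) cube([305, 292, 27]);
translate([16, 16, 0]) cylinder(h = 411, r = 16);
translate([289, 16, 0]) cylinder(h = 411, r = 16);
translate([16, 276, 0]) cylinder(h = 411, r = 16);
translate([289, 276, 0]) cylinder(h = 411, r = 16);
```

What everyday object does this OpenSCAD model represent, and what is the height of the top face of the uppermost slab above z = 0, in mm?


A stool. The seat height is 438 mm.

A 305×292×27 slab at z = 411 on four corner cylinders — a stool. The seat top is 411 + 27 = 438 mm.


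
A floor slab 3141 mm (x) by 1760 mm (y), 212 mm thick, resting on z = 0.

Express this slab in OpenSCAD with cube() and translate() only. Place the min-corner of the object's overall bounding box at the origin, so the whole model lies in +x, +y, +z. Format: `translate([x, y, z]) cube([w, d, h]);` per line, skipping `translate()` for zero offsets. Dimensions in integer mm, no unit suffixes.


cube([3141, 1760, 212]);


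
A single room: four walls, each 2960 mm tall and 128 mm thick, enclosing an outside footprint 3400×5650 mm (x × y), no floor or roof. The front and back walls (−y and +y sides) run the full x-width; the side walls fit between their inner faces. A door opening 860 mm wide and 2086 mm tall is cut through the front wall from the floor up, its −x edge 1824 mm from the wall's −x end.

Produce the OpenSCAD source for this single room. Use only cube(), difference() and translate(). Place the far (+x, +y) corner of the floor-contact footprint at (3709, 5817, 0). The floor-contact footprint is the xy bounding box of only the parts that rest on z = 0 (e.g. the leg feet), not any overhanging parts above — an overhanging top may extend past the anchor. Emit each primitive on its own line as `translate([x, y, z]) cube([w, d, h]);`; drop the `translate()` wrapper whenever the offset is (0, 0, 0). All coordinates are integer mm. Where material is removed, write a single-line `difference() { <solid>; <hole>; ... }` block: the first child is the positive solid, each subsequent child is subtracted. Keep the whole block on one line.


difference() { translate([309, 167, 0]) cube([3400, 128, 2960]); translate([2133, 167, 0]) cube([860, 128, 2086]); }
translate([309, 5689, 0]) cube([3400, 128, 2960]);
translate([309, 295, 0]) cube([128, 5394, 2960]);
translate([3581, 295, 0]) cube([128, 5394, 2960]);


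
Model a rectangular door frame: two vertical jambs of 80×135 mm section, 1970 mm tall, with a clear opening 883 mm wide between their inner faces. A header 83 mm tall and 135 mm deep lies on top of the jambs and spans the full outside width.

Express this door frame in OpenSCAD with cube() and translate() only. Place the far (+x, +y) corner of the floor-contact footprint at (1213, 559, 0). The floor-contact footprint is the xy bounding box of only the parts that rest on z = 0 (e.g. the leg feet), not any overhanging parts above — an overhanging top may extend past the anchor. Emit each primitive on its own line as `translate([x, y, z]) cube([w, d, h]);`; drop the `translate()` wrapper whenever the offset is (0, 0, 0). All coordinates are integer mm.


translate([170, 424, 0]) cube([80, 135, 1970]);
translate([1133, 424, 0]) cube([80, 135, 1970]);
translate([170, 424, 1970]) cube([1043, 135, 83]);


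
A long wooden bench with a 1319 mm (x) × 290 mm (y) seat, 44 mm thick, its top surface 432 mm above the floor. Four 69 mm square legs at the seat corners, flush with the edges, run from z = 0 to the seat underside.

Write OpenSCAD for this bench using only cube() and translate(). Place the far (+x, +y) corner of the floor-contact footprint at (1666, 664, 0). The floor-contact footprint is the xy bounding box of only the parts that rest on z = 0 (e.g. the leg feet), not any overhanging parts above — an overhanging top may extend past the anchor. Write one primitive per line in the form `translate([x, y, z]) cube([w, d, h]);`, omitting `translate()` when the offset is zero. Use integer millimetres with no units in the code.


translate([347, 374, 388]) cube([1319, 290, 44]);
translate([347, 374, 0]) cube([69, 69, 388]);
translate([347, 595, 0]) cube([69, 69, 388]);
translate([1597, 374, 0]) cube([69, 69, 388]);
translate([1597, 595, 0]) cube([69, 69, 388]);
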